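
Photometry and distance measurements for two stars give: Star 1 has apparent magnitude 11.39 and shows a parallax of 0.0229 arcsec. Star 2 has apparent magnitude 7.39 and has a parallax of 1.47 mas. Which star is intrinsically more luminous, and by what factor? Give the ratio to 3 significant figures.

Star 1: d = 1/p = 1/0.0229″ = 43.67 pc
Star 1: M = m − 5 log₁₀ d + 5 = 11.39 − 5·1.6402 + 5 = 8.189
Star 2: p = 1.47 mas = 1.47×10^-3″ → d = 1/p = 680.3 pc
Star 2: M = m − 5 log₁₀ d + 5 = 7.39 − 5·2.8327 + 5 = -1.773
ΔM = M_1 − M_2 = 8.189 − (-1.773) = 9.963; smaller M is more luminous → Star 2.
L ratio = 10^(0.4 |ΔM|) = 10^3.985 = 9661

Star 2 is more luminous, by a factor of 9660.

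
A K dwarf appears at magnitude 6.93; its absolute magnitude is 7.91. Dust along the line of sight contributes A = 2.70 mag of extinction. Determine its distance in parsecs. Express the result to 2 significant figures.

m − M = 5 log₁₀(d/10 pc) + A  ⇒  6.93 − (7.91) − 2.70 = 5 log₁₀(d/10)
-3.680 = 5 log₁₀(d/10)
log₁₀ d = (m − M − A)/5 + 1 = 0.2640
d = 10^0.2640 = 1.837 pc

d ≈ 1.8 pc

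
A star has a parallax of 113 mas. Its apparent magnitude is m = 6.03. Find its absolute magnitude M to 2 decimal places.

M ≈ 6.30

p = 113 mas = 0.113″ → d = 1/p = 8.850 pc
5 log₁₀(d/10 pc) = 5 log₁₀(8.850) − 5 = -0.265
M = m − 5 log₁₀(d/10) = 6.03 + 0.265 = 6.295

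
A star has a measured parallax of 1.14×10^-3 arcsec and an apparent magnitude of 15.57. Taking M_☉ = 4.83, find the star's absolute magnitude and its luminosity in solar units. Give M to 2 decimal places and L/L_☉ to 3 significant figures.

M ≈ 5.85; L/L_☉ ≈ 0.389

d = 1/p = 1/1.14×10^-3″ = 877.2 pc
M = m − 5 log₁₀ d + 5 = 15.57 − 5·2.9431 + 5 = 5.855
M − M_☉ = 5.855 − 4.83 = 1.025
L/L_☉ = 10^(−0.4 × 1.025) = 0.3892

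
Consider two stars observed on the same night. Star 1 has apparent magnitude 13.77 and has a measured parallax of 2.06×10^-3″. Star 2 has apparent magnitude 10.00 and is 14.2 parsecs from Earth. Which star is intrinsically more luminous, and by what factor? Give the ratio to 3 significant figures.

Star 1: d = 1/p = 1/2.06×10^-3″ = 485.4 pc
Star 1: M = m − 5 log₁₀ d + 5 = 13.77 − 5·2.6861 + 5 = 5.339
Star 2: M = m − 5 log₁₀ d + 5 = 10.00 − 5·1.1523 + 5 = 9.239
ΔM = M_1 − M_2 = 5.339 − (9.239) = -3.899; smaller M is more luminous → Star 1.
L ratio = 10^(0.4 |ΔM|) = 10^1.560 = 36.28

Star 1 is more luminous, by a factor of 36.3.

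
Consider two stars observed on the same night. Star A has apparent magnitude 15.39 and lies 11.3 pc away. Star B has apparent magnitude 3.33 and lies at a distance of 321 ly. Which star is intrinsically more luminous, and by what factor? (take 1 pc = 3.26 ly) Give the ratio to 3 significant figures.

Star A: M = m − 5 log₁₀ d + 5 = 15.39 − 5·1.0531 + 5 = 15.125
Star B: d = 321 ly / 3.26 = 98.47 pc
Star B: M = m − 5 log₁₀ d + 5 = 3.33 − 5·1.9933 + 5 = -1.636
ΔM = M_A − M_B = 15.125 − (-1.636) = 16.761; smaller M is more luminous → Star B.
L ratio = 10^(0.4 |ΔM|) = 10^6.704 = 5.063×10^6

Star B is more luminous, by a factor of 5.06×10^6.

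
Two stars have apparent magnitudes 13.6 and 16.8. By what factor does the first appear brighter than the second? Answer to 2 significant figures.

19

Δm = 13.6 − (16.8) = -3.2
Flux ratio = 10^(−0.4 Δm) = 10^(−0.4 × -3.2) = 10^1.280 = 19.05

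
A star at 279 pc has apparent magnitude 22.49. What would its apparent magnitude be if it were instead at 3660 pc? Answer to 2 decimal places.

Flux ∝ 1/d², so Δm = 5 log₁₀(d₂/d₁) = 5 log₁₀(3660/279) = 5.589
m₂ = m₁ + Δm = 22.49 + (5.589) = 28.079

m ≈ 28.08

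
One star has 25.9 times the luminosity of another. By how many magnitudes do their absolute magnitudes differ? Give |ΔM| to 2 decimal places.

Pogson: ΔM = −2.5 log₁₀(ratio) = −2.5 log₁₀(25.9) = −2.5 × 1.4133 = -3.533

|ΔM| ≈ 3.53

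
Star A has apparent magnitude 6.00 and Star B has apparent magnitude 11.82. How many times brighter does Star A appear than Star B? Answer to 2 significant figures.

210

Δm = 6.00 − (11.82) = -5.82
Flux ratio = 10^(−0.4 Δm) = 10^(−0.4 × -5.82) = 10^2.328 = 212.8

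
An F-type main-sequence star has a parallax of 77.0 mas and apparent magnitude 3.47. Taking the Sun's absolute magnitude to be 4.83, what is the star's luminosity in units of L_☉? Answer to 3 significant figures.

L/L_☉ ≈ 5.90

d = 1/p = 1000/77.0 mas = 12.99 pc
M = m − 5 log₁₀ d + 5 = 3.47 − 5·1.1135 + 5 = 2.902
M − M_☉ = 2.902 − 4.83 = -1.928
L/L_☉ = 10^(−0.4 × -1.928) = 5.902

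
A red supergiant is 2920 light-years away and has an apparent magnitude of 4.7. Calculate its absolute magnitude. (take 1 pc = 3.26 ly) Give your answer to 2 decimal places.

M ≈ -5.06

d = 2920 ly / 3.26 = 895.7 pc
5 log₁₀(d/10 pc) = 5 log₁₀(895.7) − 5 = 9.761
M = m − 5 log₁₀(d/10) = 4.7 − 9.761 = -5.061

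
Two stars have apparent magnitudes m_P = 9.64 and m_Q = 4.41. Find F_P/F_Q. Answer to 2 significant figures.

Magnitude difference = 5.23
Flux ratio = 10^(−0.4 Δm) = 10^(−0.4 × 5.23) = 10^-2.092 = 8.091×10^-3

F_P/F_Q ≈ 8.1×10^-3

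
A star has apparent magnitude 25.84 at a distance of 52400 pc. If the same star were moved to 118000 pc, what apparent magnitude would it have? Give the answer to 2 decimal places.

m ≈ 27.60

Flux ∝ 1/d², so Δm = 5 log₁₀(d₂/d₁) = 5 log₁₀(118000/52400) = 1.763
m₂ = m₁ + Δm = 25.84 + (1.763) = 27.603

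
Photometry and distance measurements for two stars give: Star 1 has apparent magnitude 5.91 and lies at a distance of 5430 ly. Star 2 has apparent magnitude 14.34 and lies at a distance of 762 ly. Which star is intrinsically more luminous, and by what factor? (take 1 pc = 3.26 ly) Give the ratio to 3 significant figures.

Star 1 is more luminous, by a factor of 120000.

Star 1: d = 5430 ly / 3.26 = 1666 pc
Star 1: M = m − 5 log₁₀ d + 5 = 5.91 − 5·3.2216 + 5 = -5.198
Star 2: d = 762 ly / 3.26 = 233.7 pc
Star 2: M = m − 5 log₁₀ d + 5 = 14.34 − 5·2.3687 + 5 = 7.496
ΔM = M_1 − M_2 = -5.198 − (7.496) = -12.694; smaller M is more luminous → Star 1.
L ratio = 10^(0.4 |ΔM|) = 10^5.078 = 119600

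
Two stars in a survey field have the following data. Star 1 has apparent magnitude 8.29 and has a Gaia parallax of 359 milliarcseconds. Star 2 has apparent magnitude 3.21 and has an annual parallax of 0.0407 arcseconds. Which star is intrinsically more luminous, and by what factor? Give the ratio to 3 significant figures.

Star 1: p = 359 mas = 0.359″ → d = 1/p = 2.786 pc
Star 1: M = m − 5 log₁₀ d + 5 = 8.29 − 5·0.4449 + 5 = 11.065
Star 2: d = 1/p = 1/0.0407″ = 24.57 pc
Star 2: M = m − 5 log₁₀ d + 5 = 3.21 − 5·1.3904 + 5 = 1.258
ΔM = M_1 − M_2 = 11.065 − (1.258) = 9.808; smaller M is more luminous → Star 2.
L ratio = 10^(0.4 |ΔM|) = 10^3.923 = 8375

Star 2 is more luminous, by a factor of 8380.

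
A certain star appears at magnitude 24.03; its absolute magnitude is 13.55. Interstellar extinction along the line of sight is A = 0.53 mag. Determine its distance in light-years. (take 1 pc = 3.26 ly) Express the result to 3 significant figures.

d ≈ 3190 ly

m − M = 5 log₁₀(d/10 pc) + A  ⇒  24.03 − (13.55) − 0.53 = 5 log₁₀(d/10)
9.950 = 5 log₁₀(d/10)
log₁₀ d = (m − M − A)/5 + 1 = 2.9900
d = 10^2.9900 = 977.2 pc
= 3186 ly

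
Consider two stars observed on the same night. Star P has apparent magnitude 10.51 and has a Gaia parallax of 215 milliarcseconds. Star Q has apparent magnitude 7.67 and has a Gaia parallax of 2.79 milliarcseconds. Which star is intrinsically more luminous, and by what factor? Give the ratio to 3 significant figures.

Star P: p = 215 mas = 0.215″ → d = 1/p = 4.651 pc
Star P: M = m − 5 log₁₀ d + 5 = 10.51 − 5·0.6676 + 5 = 12.172
Star Q: p = 2.79 mas = 2.79×10^-3″ → d = 1/p = 358.4 pc
Star Q: M = m − 5 log₁₀ d + 5 = 7.67 − 5·2.5544 + 5 = -0.102
ΔM = M_P − M_Q = 12.172 − (-0.102) = 12.274; smaller M is more luminous → Star Q.
L ratio = 10^(0.4 |ΔM|) = 10^4.910 = 81220

Star Q is more luminous, by a factor of 81200.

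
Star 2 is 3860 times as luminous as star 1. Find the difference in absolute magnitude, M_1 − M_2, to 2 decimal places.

M_1 − M_2 ≈ 8.97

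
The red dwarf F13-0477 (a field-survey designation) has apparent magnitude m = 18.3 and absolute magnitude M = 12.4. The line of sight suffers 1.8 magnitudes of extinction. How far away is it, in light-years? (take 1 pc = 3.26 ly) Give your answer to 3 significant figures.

d ≈ 215 ly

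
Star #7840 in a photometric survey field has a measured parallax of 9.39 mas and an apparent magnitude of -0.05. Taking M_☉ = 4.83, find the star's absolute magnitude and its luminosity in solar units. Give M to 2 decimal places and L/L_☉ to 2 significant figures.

d = 1/p = 1000/9.39 mas = 106.5 pc
M = m − 5 log₁₀ d + 5 = -0.05 − 5·2.0273 + 5 = -5.187
M − M_☉ = -5.187 − 4.83 = -10.017
L/L_☉ = 10^(−0.4 × -10.017) = 10150

M ≈ -5.19; L/L_☉ ≈ 10000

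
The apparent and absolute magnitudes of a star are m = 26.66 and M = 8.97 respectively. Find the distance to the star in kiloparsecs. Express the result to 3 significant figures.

Distance modulus: m − M = 26.66 − (8.97) = 17.690
m − M = 5 log₁₀ d − 5
log₁₀ d = (m − M)/5 + 1 = 4.5380
d = 10^4.5380 = 34510 pc
= 34.51 kpc

d ≈ 34.5 kpc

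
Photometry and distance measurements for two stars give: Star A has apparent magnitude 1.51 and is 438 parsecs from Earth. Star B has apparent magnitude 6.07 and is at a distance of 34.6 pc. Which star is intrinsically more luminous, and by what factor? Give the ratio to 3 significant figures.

Star A: M = m − 5 log₁₀ d + 5 = 1.51 − 5·2.6415 + 5 = -6.697
Star B: M = m − 5 log₁₀ d + 5 = 6.07 − 5·1.5391 + 5 = 3.375
ΔM = M_A − M_B = -6.697 − (3.375) = -10.072; smaller M is more luminous → Star A.
L ratio = 10^(0.4 |ΔM|) = 10^4.029 = 10690

Star A is more luminous, by a factor of 10700.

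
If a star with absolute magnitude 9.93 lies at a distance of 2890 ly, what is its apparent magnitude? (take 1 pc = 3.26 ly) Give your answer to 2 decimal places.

m ≈ 19.67

d = 2890 ly / 3.26 = 886.5 pc
m = M + 5 log₁₀ d − 5 = 9.93 + 5·2.9477 − 5 = 19.668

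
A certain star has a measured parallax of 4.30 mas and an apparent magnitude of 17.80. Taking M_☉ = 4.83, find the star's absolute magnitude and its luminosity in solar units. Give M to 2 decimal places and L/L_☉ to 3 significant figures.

M ≈ 10.97; L/L_☉ ≈ 3.51×10^-3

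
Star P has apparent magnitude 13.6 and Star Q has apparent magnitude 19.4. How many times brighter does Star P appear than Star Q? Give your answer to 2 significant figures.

210

Δm = 13.6 − (19.4) = -5.8
Flux ratio = 10^(−0.4 Δm) = 10^(−0.4 × -5.8) = 10^2.320 = 208.9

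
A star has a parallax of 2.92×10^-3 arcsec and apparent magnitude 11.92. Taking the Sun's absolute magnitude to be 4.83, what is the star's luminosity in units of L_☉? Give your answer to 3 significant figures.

L/L_☉ ≈ 1.71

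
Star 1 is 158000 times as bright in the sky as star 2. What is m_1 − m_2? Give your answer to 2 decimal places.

m_1 − m_2 ≈ -13.00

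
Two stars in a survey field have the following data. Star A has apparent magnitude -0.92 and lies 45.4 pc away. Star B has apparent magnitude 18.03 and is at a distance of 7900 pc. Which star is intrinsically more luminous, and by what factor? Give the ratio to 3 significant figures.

Star A is more luminous, by a factor of 1260.

Star A: M = m − 5 log₁₀ d + 5 = -0.92 − 5·1.6571 + 5 = -4.205
Star B: M = m − 5 log₁₀ d + 5 = 18.03 − 5·3.8976 + 5 = 3.542
ΔM = M_A − M_B = -4.205 − (3.542) = -7.747; smaller M is more luminous → Star A.
L ratio = 10^(0.4 |ΔM|) = 10^3.099 = 1256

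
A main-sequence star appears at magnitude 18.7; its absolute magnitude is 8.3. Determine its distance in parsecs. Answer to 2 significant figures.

d ≈ 1200 pc

Distance modulus: m − M = 18.7 − (8.3) = 10.400
m − M = 5 log₁₀ d − 5
log₁₀ d = (m − M)/5 + 1 = 3.0800
d = 10^3.0800 = 1202 pc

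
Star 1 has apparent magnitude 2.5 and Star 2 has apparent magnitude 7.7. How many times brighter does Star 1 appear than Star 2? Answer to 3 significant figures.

120

Δm = 2.5 − (7.7) = -5.2
Flux ratio = 10^(−0.4 Δm) = 10^(−0.4 × -5.2) = 10^2.080 = 120.2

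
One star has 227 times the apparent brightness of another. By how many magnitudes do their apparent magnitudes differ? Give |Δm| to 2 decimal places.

|Δm| ≈ 5.89

Pogson: Δm = −2.5 log₁₀(ratio) = −2.5 log₁₀(227) = −2.5 × 2.3560 = -5.890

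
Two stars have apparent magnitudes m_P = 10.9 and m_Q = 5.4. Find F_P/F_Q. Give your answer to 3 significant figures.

F_P/F_Q ≈ 6.31×10^-3

Magnitude difference = 5.5
Flux ratio = 10^(−0.4 Δm) = 10^(−0.4 × 5.5) = 10^-2.200 = 6.310×10^-3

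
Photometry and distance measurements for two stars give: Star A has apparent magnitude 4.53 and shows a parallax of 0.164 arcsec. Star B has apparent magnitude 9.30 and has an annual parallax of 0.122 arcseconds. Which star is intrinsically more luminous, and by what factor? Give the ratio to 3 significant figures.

Star A: d = 1/p = 1/0.164″ = 6.098 pc
Star A: M = m − 5 log₁₀ d + 5 = 4.53 − 5·0.7852 + 5 = 5.604
Star B: d = 1/p = 1/0.122″ = 8.197 pc
Star B: M = m − 5 log₁₀ d + 5 = 9.30 − 5·0.9136 + 5 = 9.732
ΔM = M_A − M_B = 5.604 − (9.732) = -4.128; smaller M is more luminous → Star A.
L ratio = 10^(0.4 |ΔM|) = 10^1.651 = 44.77

Star A is more luminous, by a factor of 44.8.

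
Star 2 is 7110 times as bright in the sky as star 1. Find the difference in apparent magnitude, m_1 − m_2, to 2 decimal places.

m_1 − m_2 ≈ 9.63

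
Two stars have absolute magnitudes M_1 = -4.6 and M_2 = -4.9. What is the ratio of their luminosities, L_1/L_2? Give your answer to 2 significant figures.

ΔM = M_1 − M_2 = 0.3
L_1/L_2 = 10^(−0.4 ΔM) = 10^-0.120 = 0.7586

L_1/L_2 ≈ 0.76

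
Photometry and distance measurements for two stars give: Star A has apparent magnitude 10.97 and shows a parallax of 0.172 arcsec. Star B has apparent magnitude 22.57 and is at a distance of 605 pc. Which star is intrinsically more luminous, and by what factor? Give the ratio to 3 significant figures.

Star A: d = 1/p = 1/0.172″ = 5.814 pc
Star A: M = m − 5 log₁₀ d + 5 = 10.97 − 5·0.7645 + 5 = 12.148
Star B: M = m − 5 log₁₀ d + 5 = 22.57 − 5·2.7818 + 5 = 13.661
ΔM = M_A − M_B = 12.148 − (13.661) = -1.514; smaller M is more luminous → Star A.
L ratio = 10^(0.4 |ΔM|) = 10^0.605 = 4.031

Star A is more luminous, by a factor of 4.03.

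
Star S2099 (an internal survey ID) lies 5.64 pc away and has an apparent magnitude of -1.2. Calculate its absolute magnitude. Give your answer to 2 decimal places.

M ≈ 0.04

5 log₁₀(d/10 pc) = 5 log₁₀(5.640) − 5 = -1.244
M = m − 5 log₁₀(d/10) = -1.2 + 1.244 = 0.044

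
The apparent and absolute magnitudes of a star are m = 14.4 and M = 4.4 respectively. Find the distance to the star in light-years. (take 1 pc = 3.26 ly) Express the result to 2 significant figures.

d ≈ 3300 ly

Distance modulus: m − M = 14.4 − (4.4) = 10.000
m − M = 5 log₁₀ d − 5
log₁₀ d = (m − M)/5 + 1 = 3.0000
d = 10^3.0000 = 1000 pc
= 3260 ly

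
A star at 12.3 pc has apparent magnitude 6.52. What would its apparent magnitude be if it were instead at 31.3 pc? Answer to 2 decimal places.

m ≈ 8.55

Flux ∝ 1/d², so Δm = 5 log₁₀(d₂/d₁) = 5 log₁₀(31.3/12.3) = 2.028
m₂ = m₁ + Δm = 6.52 + (2.028) = 8.548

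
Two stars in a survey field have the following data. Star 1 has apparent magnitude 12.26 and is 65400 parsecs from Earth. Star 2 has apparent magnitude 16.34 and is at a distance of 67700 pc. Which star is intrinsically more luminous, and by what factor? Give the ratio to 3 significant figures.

Star 1 is more luminous, by a factor of 40.0.

Star 1: M = m − 5 log₁₀ d + 5 = 12.26 − 5·4.8156 + 5 = -6.818
Star 2: M = m − 5 log₁₀ d + 5 = 16.34 − 5·4.8306 + 5 = -2.813
ΔM = M_1 − M_2 = -6.818 − (-2.813) = -4.005; smaller M is more luminous → Star 1.
L ratio = 10^(0.4 |ΔM|) = 10^1.602 = 39.99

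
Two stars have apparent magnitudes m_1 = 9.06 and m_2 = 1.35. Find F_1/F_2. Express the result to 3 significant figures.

F_1/F_2 ≈ 8.24×10^-4

Magnitude difference = 7.71
Flux ratio = 10^(−0.4 Δm) = 10^(−0.4 × 7.71) = 10^-3.084 = 8.241×10^-4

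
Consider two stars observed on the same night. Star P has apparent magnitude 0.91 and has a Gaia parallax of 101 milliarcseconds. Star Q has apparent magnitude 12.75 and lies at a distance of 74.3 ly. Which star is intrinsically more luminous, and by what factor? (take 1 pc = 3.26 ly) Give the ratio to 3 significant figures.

Star P: p = 101 mas = 0.101″ → d = 1/p = 9.901 pc
Star P: M = m − 5 log₁₀ d + 5 = 0.91 − 5·0.9957 + 5 = 0.932
Star Q: d = 74.3 ly / 3.26 = 22.79 pc
Star Q: M = m − 5 log₁₀ d + 5 = 12.75 − 5·1.3578 + 5 = 10.961
ΔM = M_P − M_Q = 0.932 − (10.961) = -10.030; smaller M is more luminous → Star P.
L ratio = 10^(0.4 |ΔM|) = 10^4.012 = 10280

Star P is more luminous, by a factor of 10300.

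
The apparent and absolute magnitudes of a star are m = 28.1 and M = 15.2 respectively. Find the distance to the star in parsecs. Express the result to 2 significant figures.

d ≈ 3800 pc

Distance modulus: m − M = 28.1 − (15.2) = 12.900
m − M = 5 log₁₀ d − 5
log₁₀ d = (m − M)/5 + 1 = 3.5800
d = 10^3.5800 = 3802 pc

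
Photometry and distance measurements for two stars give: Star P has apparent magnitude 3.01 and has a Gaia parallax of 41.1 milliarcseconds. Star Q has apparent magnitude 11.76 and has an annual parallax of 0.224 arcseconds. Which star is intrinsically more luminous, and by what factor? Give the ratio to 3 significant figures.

Star P: p = 41.1 mas = 0.0411″ → d = 1/p = 24.33 pc
Star P: M = m − 5 log₁₀ d + 5 = 3.01 − 5·1.3862 + 5 = 1.079
Star Q: d = 1/p = 1/0.224″ = 4.464 pc
Star Q: M = m − 5 log₁₀ d + 5 = 11.76 − 5·0.6498 + 5 = 13.511
ΔM = M_P − M_Q = 1.079 − (13.511) = -12.432; smaller M is more luminous → Star P.
L ratio = 10^(0.4 |ΔM|) = 10^4.973 = 93930

Star P is more luminous, by a factor of 93900.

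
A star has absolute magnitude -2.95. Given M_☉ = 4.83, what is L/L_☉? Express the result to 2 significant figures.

L/L_☉ ≈ 1300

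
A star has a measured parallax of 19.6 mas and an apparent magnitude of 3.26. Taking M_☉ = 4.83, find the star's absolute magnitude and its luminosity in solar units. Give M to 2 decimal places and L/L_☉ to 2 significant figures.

d = 1/p = 1000/19.6 mas = 51.02 pc
M = m − 5 log₁₀ d + 5 = 3.26 − 5·1.7077 + 5 = -0.279
M − M_☉ = -0.279 − 4.83 = -5.109
L/L_☉ = 10^(−0.4 × -5.109) = 110.5

M ≈ -0.28; L/L_☉ ≈ 110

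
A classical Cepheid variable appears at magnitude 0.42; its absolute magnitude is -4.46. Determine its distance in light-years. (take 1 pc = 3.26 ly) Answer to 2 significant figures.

μ = m − M = 4.880
m − M = 5 log₁₀ d − 5
log₁₀ d = (m − M)/5 + 1 = 1.9760
d = 10^1.9760 = 94.62 pc
= 308.5 ly

d ≈ 310 ly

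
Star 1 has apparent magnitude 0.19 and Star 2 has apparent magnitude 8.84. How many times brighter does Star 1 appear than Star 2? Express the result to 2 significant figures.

Magnitude difference = -8.65
Flux ratio = 10^(−0.4 Δm) = 10^(−0.4 × -8.65) = 10^3.460 = 2884

2900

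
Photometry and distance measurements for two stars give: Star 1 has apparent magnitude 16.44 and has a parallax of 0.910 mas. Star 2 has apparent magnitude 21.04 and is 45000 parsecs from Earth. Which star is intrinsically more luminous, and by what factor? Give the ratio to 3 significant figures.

Star 1: p = 0.910 mas = 9.10×10^-4″ → d = 1/p = 1099 pc
Star 1: M = m − 5 log₁₀ d + 5 = 16.44 − 5·3.0410 + 5 = 6.235
Star 2: M = m − 5 log₁₀ d + 5 = 21.04 − 5·4.6532 + 5 = 2.774
ΔM = M_1 − M_2 = 6.235 − (2.774) = 3.461; smaller M is more luminous → Star 2.
L ratio = 10^(0.4 |ΔM|) = 10^1.385 = 24.24

Star 2 is more luminous, by a factor of 24.2.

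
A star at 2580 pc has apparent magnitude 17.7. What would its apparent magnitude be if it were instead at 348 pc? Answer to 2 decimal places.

Flux ∝ 1/d², so Δm = 5 log₁₀(d₂/d₁) = 5 log₁₀(348/2580) = -4.350
m₂ = m₁ + Δm = 17.7 + (-4.350) = 13.350

m ≈ 13.35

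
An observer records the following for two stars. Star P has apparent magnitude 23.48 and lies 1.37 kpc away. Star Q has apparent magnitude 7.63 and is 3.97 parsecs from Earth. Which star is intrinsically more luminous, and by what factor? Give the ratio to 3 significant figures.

Star P: d = 1.37 kpc = 1370 pc
Star P: M = m − 5 log₁₀ d + 5 = 23.48 − 5·3.1367 + 5 = 12.796
Star Q: M = m − 5 log₁₀ d + 5 = 7.63 − 5·0.5988 + 5 = 9.636
ΔM = M_P − M_Q = 12.796 − (9.636) = 3.160; smaller M is more luminous → Star Q.
L ratio = 10^(0.4 |ΔM|) = 10^1.264 = 18.37

Star Q is more luminous, by a factor of 18.4.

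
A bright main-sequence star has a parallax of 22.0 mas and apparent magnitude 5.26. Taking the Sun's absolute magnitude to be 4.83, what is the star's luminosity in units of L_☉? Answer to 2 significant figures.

d = 1/p = 1000/22.0 mas = 45.45 pc
M = m − 5 log₁₀ d + 5 = 5.26 − 5·1.6576 + 5 = 1.972
M − M_☉ = 1.972 − 4.83 = -2.858
L/L_☉ = 10^(−0.4 × -2.858) = 13.90

L/L_☉ ≈ 14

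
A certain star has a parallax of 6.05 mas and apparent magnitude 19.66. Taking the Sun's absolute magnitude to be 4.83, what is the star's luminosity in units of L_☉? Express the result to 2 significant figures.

d = 1/p = 1000/6.05 mas = 165.3 pc
M = m − 5 log₁₀ d + 5 = 19.66 − 5·2.2182 + 5 = 13.569
M − M_☉ = 13.569 − 4.83 = 8.739
L/L_☉ = 10^(−0.4 × 8.739) = 3.195×10^-4

L/L_☉ ≈ 3.2×10^-4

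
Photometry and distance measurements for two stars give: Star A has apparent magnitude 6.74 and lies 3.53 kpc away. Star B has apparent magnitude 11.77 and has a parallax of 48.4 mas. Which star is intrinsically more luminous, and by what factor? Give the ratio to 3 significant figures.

Star A is more luminous, by a factor of 3.00×10^6.

Star A: d = 3.53 kpc = 3530 pc
Star A: M = m − 5 log₁₀ d + 5 = 6.74 − 5·3.5478 + 5 = -5.999
Star B: p = 48.4 mas = 0.0484″ → d = 1/p = 20.66 pc
Star B: M = m − 5 log₁₀ d + 5 = 11.77 − 5·1.3152 + 5 = 10.194
ΔM = M_A − M_B = -5.999 − (10.194) = -16.193; smaller M is more luminous → Star A.
L ratio = 10^(0.4 |ΔM|) = 10^6.477 = 3.001×10^6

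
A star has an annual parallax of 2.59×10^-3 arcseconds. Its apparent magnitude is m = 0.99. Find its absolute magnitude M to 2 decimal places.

d = 1/p = 1/2.59×10^-3″ = 386.1 pc
5 log₁₀(d/10 pc) = 5 log₁₀(386.1) − 5 = 7.934
M = m − 5 log₁₀(d/10) = 0.99 − 7.934 = -6.944

M ≈ -6.94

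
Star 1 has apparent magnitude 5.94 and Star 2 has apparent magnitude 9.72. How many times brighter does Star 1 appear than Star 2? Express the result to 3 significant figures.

32.5

Δm = 5.94 − (9.72) = -3.78
Flux ratio = 10^(−0.4 Δm) = 10^(−0.4 × -3.78) = 10^1.512 = 32.51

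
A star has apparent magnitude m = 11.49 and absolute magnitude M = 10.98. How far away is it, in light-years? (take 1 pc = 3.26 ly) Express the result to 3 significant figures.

d ≈ 41.2 ly

μ = m − M = 0.510
m − M = 5 log₁₀ d − 5
log₁₀ d = (m − M)/5 + 1 = 1.1020
d = 10^1.1020 = 12.65 pc
= 41.23 ly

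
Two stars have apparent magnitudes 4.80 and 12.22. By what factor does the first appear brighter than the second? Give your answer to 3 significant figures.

929

Δm = 4.80 − (12.22) = -7.42
Flux ratio = 10^(−0.4 Δm) = 10^(−0.4 × -7.42) = 10^2.968 = 929.0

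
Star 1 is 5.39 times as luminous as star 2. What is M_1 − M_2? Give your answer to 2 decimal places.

Pogson: ΔM = −2.5 log₁₀(ratio) = −2.5 log₁₀(5.39) = −2.5 × 0.7316 = -1.829
Star 1 is brighter, so it has the smaller magnitude: the difference is negative.

M_1 − M_2 ≈ -1.83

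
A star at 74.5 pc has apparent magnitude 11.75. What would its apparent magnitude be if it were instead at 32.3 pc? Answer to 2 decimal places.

m ≈ 9.94

Flux ∝ 1/d², so Δm = 5 log₁₀(d₂/d₁) = 5 log₁₀(32.3/74.5) = -1.815
m₂ = m₁ + Δm = 11.75 + (-1.815) = 9.935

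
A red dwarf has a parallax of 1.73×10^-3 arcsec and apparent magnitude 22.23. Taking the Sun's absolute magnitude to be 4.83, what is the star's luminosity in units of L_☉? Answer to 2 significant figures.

L/L_☉ ≈ 3.7×10^-4

d = 1/p = 1/1.73×10^-3″ = 578.0 pc
M = m − 5 log₁₀ d + 5 = 22.23 − 5·2.7620 + 5 = 13.420
M − M_☉ = 13.420 − 4.83 = 8.590
L/L_☉ = 10^(−0.4 × 8.590) = 3.664×10^-4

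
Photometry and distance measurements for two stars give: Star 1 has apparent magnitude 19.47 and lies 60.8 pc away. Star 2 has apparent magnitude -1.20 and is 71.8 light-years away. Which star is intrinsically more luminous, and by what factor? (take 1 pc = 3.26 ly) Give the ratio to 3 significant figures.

Star 2 is more luminous, by a factor of 2.43×10^7.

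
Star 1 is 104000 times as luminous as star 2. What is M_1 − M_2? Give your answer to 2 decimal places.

M_1 − M_2 ≈ -12.54

Pogson: ΔM = −2.5 log₁₀(ratio) = −2.5 log₁₀(104000) = −2.5 × 5.0170 = -12.543
Star 1 is brighter, so it has the smaller magnitude: the difference is negative.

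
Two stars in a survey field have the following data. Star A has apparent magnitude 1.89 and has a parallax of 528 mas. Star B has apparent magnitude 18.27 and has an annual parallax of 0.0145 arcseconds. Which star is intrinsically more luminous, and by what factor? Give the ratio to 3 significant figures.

Star A is more luminous, by a factor of 2690.

Star A: p = 528 mas = 0.528″ → d = 1/p = 1.894 pc
Star A: M = m − 5 log₁₀ d + 5 = 1.89 − 5·0.2774 + 5 = 5.503
Star B: d = 1/p = 1/0.0145″ = 68.97 pc
Star B: M = m − 5 log₁₀ d + 5 = 18.27 − 5·1.8386 + 5 = 14.077
ΔM = M_A − M_B = 5.503 − (14.077) = -8.574; smaller M is more luminous → Star A.
L ratio = 10^(0.4 |ΔM|) = 10^3.429 = 2688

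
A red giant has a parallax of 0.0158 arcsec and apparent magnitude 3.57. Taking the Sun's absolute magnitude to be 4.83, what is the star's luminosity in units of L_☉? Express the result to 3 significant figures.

L/L_☉ ≈ 128

d = 1/p = 1/0.0158″ = 63.29 pc
M = m − 5 log₁₀ d + 5 = 3.57 − 5·1.8013 + 5 = -0.437
M − M_☉ = -0.437 − 4.83 = -5.267
L/L_☉ = 10^(−0.4 × -5.267) = 127.8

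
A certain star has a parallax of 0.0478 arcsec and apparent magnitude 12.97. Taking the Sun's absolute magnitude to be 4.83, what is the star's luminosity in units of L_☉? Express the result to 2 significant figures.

L/L_☉ ≈ 2.4×10^-3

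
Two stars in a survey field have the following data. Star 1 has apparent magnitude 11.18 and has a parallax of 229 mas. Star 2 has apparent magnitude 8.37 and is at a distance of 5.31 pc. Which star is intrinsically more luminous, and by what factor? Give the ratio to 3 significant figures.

Star 1: p = 229 mas = 0.229″ → d = 1/p = 4.367 pc
Star 1: M = m − 5 log₁₀ d + 5 = 11.18 − 5·0.6402 + 5 = 12.979
Star 2: M = m − 5 log₁₀ d + 5 = 8.37 − 5·0.7251 + 5 = 9.745
ΔM = M_1 − M_2 = 12.979 − (9.745) = 3.235; smaller M is more luminous → Star 2.
L ratio = 10^(0.4 |ΔM|) = 10^1.294 = 19.67

Star 2 is more luminous, by a factor of 19.7.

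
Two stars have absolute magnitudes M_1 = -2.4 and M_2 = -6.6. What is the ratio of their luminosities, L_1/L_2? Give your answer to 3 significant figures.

ΔM = M_1 − M_2 = 4.2
L_1/L_2 = 10^(−0.4 ΔM) = 10^-1.680 = 0.02089

L_1/L_2 ≈ 0.0209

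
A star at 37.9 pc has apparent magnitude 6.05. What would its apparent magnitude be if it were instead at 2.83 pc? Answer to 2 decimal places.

Flux ∝ 1/d², so Δm = 5 log₁₀(d₂/d₁) = 5 log₁₀(2.83/37.9) = -5.634
m₂ = m₁ + Δm = 6.05 + (-5.634) = 0.416

m ≈ 0.42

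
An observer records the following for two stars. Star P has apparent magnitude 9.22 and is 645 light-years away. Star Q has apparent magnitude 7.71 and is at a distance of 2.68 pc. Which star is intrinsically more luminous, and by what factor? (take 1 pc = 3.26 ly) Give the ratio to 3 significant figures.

Star P is more luminous, by a factor of 1360.

Star P: d = 645 ly / 3.26 = 197.9 pc
Star P: M = m − 5 log₁₀ d + 5 = 9.22 − 5·2.2963 + 5 = 2.738
Star Q: M = m − 5 log₁₀ d + 5 = 7.71 − 5·0.4281 + 5 = 10.569
ΔM = M_P − M_Q = 2.738 − (10.569) = -7.831; smaller M is more luminous → Star P.
L ratio = 10^(0.4 |ΔM|) = 10^3.132 = 1356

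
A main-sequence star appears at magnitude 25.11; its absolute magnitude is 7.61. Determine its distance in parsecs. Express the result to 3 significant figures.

d ≈ 31600 pc

Distance modulus: m − M = 25.11 − (7.61) = 17.500
m − M = 5 log₁₀ d − 5
log₁₀ d = (m − M)/5 + 1 = 4.5000
d = 10^4.5000 = 31620 pc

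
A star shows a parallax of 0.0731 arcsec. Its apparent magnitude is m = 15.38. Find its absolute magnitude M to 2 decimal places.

d = 1/p = 1/0.0731″ = 13.68 pc
5 log₁₀(d/10 pc) = 5 log₁₀(13.68) − 5 = 0.680
M = m − 5 log₁₀(d/10) = 15.38 − 0.680 = 14.700

M ≈ 14.70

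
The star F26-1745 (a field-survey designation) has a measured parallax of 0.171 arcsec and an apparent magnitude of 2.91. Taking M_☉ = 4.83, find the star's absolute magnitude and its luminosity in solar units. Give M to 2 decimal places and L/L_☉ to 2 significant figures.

M ≈ 4.07; L/L_☉ ≈ 2.0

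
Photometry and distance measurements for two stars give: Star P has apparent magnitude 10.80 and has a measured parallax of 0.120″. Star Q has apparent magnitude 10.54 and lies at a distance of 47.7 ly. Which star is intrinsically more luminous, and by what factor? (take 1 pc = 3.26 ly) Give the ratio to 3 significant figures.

Star P: d = 1/p = 1/0.120″ = 8.333 pc
Star P: M = m − 5 log₁₀ d + 5 = 10.80 − 5·0.9208 + 5 = 11.196
Star Q: d = 47.7 ly / 3.26 = 14.63 pc
Star Q: M = m − 5 log₁₀ d + 5 = 10.54 − 5·1.1653 + 5 = 9.713
ΔM = M_P − M_Q = 11.196 − (9.713) = 1.482; smaller M is more luminous → Star Q.
L ratio = 10^(0.4 |ΔM|) = 10^0.593 = 3.917

Star Q is more luminous, by a factor of 3.92.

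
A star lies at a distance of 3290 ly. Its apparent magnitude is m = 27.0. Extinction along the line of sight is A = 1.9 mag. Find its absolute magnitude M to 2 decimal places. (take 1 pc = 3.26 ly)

d = 3290 ly / 3.26 = 1009 pc
5 log₁₀(d/10 pc) = 5 log₁₀(1009) − 5 = 10.020
M = m − 5 log₁₀(d/10) − A = 27.0 − 10.020 − 1.9 = 15.080

M ≈ 15.08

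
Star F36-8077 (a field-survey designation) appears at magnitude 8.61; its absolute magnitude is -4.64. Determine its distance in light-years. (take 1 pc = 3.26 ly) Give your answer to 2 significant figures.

Distance modulus: m − M = 8.61 − (-4.64) = 13.250
m − M = 5 log₁₀ d − 5
log₁₀ d = (m − M)/5 + 1 = 3.6500
d = 10^3.6500 = 4467 pc
= 14560 ly

d ≈ 15000 ly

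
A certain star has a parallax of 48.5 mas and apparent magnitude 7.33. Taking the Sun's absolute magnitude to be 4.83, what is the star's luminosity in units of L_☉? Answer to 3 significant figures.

L/L_☉ ≈ 0.425

d = 1/p = 1000/48.5 mas = 20.62 pc
M = m − 5 log₁₀ d + 5 = 7.33 − 5·1.3143 + 5 = 5.759
M − M_☉ = 5.759 − 4.83 = 0.929
L/L_☉ = 10^(−0.4 × 0.929) = 0.4251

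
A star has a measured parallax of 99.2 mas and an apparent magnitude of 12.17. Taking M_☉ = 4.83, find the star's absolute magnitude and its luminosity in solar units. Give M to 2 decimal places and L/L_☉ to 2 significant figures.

M ≈ 12.15; L/L_☉ ≈ 1.2×10^-3

d = 1/p = 1000/99.2 mas = 10.08 pc
M = m − 5 log₁₀ d + 5 = 12.17 − 5·1.0035 + 5 = 12.153
M − M_☉ = 12.153 − 4.83 = 7.323
L/L_☉ = 10^(−0.4 × 7.323) = 1.178×10^-3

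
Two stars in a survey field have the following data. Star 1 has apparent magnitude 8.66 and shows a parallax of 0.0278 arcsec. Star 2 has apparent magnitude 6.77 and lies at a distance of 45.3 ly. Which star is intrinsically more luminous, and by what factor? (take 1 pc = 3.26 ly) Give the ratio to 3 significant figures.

Star 1: d = 1/p = 1/0.0278″ = 35.97 pc
Star 1: M = m − 5 log₁₀ d + 5 = 8.66 − 5·1.5560 + 5 = 5.880
Star 2: d = 45.3 ly / 3.26 = 13.90 pc
Star 2: M = m − 5 log₁₀ d + 5 = 6.77 − 5·1.1429 + 5 = 6.056
ΔM = M_1 − M_2 = 5.880 − (6.056) = -0.175; smaller M is more luminous → Star 1.
L ratio = 10^(0.4 |ΔM|) = 10^0.070 = 1.175

Star 1 is more luminous, by a factor of 1.18.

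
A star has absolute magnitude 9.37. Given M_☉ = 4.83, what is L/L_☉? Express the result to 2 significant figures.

L/L_☉ ≈ 0.015

M − M_☉ = 9.37 − 4.83 = 4.540
L/L_☉ = 10^(−0.4 (M − M_☉)) = 10^-1.816 = 0.01528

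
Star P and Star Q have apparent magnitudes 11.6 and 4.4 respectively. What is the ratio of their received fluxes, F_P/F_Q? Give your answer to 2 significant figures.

F_P/F_Q ≈ 1.3×10^-3

Magnitude difference = 7.2
Flux ratio = 10^(−0.4 Δm) = 10^(−0.4 × 7.2) = 10^-2.880 = 1.318×10^-3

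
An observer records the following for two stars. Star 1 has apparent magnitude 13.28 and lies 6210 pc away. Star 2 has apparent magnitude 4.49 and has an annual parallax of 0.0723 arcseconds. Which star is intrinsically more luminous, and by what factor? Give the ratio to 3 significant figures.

Star 1 is more luminous, by a factor of 61.4.

Star 1: M = m − 5 log₁₀ d + 5 = 13.28 − 5·3.7931 + 5 = -0.685
Star 2: d = 1/p = 1/0.0723″ = 13.83 pc
Star 2: M = m − 5 log₁₀ d + 5 = 4.49 − 5·1.1409 + 5 = 3.786
ΔM = M_1 − M_2 = -0.685 − (3.786) = -4.471; smaller M is more luminous → Star 1.
L ratio = 10^(0.4 |ΔM|) = 10^1.788 = 61.44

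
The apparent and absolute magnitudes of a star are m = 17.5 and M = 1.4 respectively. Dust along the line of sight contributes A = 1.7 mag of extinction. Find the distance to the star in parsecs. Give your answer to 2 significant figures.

d ≈ 7600 pc

m − M = 5 log₁₀(d/10 pc) + A  ⇒  17.5 − (1.4) − 1.7 = 5 log₁₀(d/10)
14.400 = 5 log₁₀(d/10)
log₁₀ d = (m − M − A)/5 + 1 = 3.8800
d = 10^3.8800 = 7586 pc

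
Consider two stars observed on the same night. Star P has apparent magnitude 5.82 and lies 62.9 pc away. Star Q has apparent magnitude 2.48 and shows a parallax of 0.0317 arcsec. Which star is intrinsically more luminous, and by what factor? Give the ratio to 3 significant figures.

Star Q is more luminous, by a factor of 5.45.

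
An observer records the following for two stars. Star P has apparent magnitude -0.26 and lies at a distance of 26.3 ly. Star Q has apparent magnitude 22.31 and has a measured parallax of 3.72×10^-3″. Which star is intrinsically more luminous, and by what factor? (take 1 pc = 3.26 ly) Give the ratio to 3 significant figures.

Star P is more luminous, by a factor of 961000.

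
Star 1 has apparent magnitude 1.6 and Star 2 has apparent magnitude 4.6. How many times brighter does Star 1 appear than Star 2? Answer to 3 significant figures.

15.8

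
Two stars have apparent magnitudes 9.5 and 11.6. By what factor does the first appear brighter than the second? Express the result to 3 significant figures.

6.92

Magnitude difference = -2.1
Flux ratio = 10^(−0.4 Δm) = 10^(−0.4 × -2.1) = 10^0.840 = 6.918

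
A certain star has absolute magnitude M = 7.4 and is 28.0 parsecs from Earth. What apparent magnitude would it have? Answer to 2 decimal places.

m ≈ 9.64

m = M + 5 log₁₀ d − 5 = 7.4 + 5·1.4472 − 5 = 9.636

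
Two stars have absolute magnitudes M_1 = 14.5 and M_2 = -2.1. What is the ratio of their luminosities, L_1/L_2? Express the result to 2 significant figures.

L_1/L_2 ≈ 2.3×10^-7

ΔM = M_1 − M_2 = 16.6
L_1/L_2 = 10^(−0.4 ΔM) = 10^-6.640 = 2.291×10^-7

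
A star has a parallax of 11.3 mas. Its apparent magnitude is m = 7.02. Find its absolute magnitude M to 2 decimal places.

p = 11.3 mas = 0.0113″ → d = 1/p = 88.50 pc
5 log₁₀(d/10 pc) = 5 log₁₀(88.50) − 5 = 4.735
M = m − 5 log₁₀(d/10) = 7.02 − 4.735 = 2.285

M ≈ 2.29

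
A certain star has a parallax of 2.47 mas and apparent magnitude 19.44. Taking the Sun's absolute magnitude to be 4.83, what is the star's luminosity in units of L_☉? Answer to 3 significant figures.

L/L_☉ ≈ 2.35×10^-3

d = 1/p = 1000/2.47 mas = 404.9 pc
M = m − 5 log₁₀ d + 5 = 19.44 − 5·2.6073 + 5 = 11.403
M − M_☉ = 11.403 − 4.83 = 6.573
L/L_☉ = 10^(−0.4 × 6.573) = 2.348×10^-3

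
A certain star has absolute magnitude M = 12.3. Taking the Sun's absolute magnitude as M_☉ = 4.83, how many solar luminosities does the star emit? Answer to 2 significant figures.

L/L_☉ ≈ 1.0×10^-3

M − M_☉ = 12.3 − 4.83 = 7.470
L/L_☉ = 10^(−0.4 (M − M_☉)) = 10^-2.988 = 1.028×10^-3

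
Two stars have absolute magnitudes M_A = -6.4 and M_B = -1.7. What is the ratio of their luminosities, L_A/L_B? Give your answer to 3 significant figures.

L_A/L_B ≈ 75.9

ΔM = M_A − M_B = -4.7
L_A/L_B = 10^(−0.4 ΔM) = 10^1.880 = 75.86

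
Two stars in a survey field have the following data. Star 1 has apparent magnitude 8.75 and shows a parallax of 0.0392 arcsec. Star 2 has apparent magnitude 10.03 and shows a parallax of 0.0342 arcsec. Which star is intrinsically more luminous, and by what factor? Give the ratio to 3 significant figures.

Star 1 is more luminous, by a factor of 2.47.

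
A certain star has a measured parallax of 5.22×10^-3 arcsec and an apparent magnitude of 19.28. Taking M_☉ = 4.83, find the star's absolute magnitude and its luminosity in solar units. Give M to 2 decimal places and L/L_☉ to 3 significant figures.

d = 1/p = 1/5.22×10^-3″ = 191.6 pc
M = m − 5 log₁₀ d + 5 = 19.28 − 5·2.2823 + 5 = 12.868
M − M_☉ = 12.868 − 4.83 = 8.038
L/L_☉ = 10^(−0.4 × 8.038) = 6.091×10^-4

M ≈ 12.87; L/L_☉ ≈ 6.09×10^-4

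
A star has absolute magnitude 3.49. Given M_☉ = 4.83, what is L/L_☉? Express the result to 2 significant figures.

M − M_☉ = 3.49 − 4.83 = -1.340
L/L_☉ = 10^(−0.4 (M − M_☉)) = 10^0.536 = 3.436

L/L_☉ ≈ 3.4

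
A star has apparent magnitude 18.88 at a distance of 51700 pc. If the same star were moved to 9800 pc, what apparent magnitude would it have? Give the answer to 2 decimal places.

m ≈ 15.27

Flux ∝ 1/d², so Δm = 5 log₁₀(d₂/d₁) = 5 log₁₀(9800/51700) = -3.611
m₂ = m₁ + Δm = 18.88 + (-3.611) = 15.269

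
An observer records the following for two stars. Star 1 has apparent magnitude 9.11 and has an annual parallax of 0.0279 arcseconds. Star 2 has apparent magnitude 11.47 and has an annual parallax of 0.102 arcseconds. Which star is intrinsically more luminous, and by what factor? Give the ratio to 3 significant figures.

Star 1: d = 1/p = 1/0.0279″ = 35.84 pc
Star 1: M = m − 5 log₁₀ d + 5 = 9.11 − 5·1.5544 + 5 = 6.338
Star 2: d = 1/p = 1/0.102″ = 9.804 pc
Star 2: M = m − 5 log₁₀ d + 5 = 11.47 − 5·0.9914 + 5 = 11.513
ΔM = M_1 − M_2 = 6.338 − (11.513) = -5.175; smaller M is more luminous → Star 1.
L ratio = 10^(0.4 |ΔM|) = 10^2.070 = 117.5

Star 1 is more luminous, by a factor of 117.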